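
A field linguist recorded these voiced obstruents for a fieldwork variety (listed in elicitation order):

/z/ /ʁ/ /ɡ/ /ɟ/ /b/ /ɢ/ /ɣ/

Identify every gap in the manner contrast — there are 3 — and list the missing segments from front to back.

bilabial: stop /b/, fricative —.
alveolar: stop —, fricative /z/.
palatal: stop /ɟ/, fricative —.
velar: stop /ɡ/, fricative /ɣ/.
uvular: stop /ɢ/, fricative /ʁ/.
Gaps, from front to back: bilabial lacks fricative (/β/); alveolar lacks stop (/d/); palatal lacks fricative (/ʝ/).

/β/, /d/, /ʝ/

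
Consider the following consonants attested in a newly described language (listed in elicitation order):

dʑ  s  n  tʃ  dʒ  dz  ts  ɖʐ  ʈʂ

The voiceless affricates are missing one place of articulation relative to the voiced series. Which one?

alveolar: voiceless /ts/, voiced /dz/.
postalveolar: voiceless /tʃ/, voiced /dʒ/.
retroflex: voiceless /ʈʂ/, voiced /ɖʐ/.
alveolo-palatal: voiceless —, voiced /dʑ/.
Every place of articulation has a voiceless member except alveolo-palatal, where /tɕ/ would be expected.

alveolo-palatal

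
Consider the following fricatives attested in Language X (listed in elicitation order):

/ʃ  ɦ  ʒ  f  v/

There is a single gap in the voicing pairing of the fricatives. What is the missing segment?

/h/

labiodental: voiceless /f/, voiced /v/.
postalveolar: voiceless /ʃ/, voiced /ʒ/.
glottal: voiceless —, voiced /ɦ/.
The glottal row has no voiceless member, so the gap is the voiceless glottal fricative /h/.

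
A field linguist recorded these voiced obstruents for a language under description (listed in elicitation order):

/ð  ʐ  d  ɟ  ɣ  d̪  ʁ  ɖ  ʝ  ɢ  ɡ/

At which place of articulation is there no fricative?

alveolar

Stop: /d̪/ (dental), /d/ (alveolar), /ɖ/ (retroflex), /ɟ/ (palatal), /ɡ/ (velar), /ɢ/ (uvular).
Fricative: /ð/ (dental), /ʐ/ (retroflex), /ʝ/ (palatal), /ɣ/ (velar), /ʁ/ (uvular).
Every place of articulation has a fricative member except alveolar, where /z/ would be expected.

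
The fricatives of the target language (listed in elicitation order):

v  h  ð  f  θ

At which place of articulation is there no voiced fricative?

glottal

place of articulation  voiceless  voiced  
labiodental       f         v       
dental            θ         ð       
glottal           h         —       
Every place of articulation has a voiced member except glottal, where /ɦ/ would be expected.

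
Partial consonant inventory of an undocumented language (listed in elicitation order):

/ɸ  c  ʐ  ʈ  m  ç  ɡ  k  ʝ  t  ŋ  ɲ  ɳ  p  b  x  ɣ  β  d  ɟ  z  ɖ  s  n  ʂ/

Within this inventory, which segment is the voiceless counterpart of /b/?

/p/

/b/ is a voiced bilabial stop.
The voiceless counterpart is a voiceless bilabial stop — in this inventory, /p/.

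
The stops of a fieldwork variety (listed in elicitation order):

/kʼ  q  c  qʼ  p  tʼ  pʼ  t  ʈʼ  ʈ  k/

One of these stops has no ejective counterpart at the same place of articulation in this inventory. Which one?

/c/

Bilabial: /p/ ~ /pʼ/
Alveolar: /t/ ~ /tʼ/
Retroflex: /ʈ/ ~ /ʈʼ/
Velar: /k/ ~ /kʼ/
Uvular: /q/ ~ /qʼ/
Palatal: only /c/ (plain); no ejective partner.
So /c/ is the unpaired segment.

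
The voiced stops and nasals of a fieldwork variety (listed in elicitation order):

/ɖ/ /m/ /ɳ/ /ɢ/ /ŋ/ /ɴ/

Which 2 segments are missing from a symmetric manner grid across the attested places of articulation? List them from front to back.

/b/, /ɡ/

bilabial: oral stop —, nasal /m/.
retroflex: oral stop /ɖ/, nasal /ɳ/.
velar: oral stop —, nasal /ŋ/.
uvular: oral stop /ɢ/, nasal /ɴ/.
Gaps, from front to back: bilabial lacks oral stop (/b/); velar lacks oral stop (/ɡ/).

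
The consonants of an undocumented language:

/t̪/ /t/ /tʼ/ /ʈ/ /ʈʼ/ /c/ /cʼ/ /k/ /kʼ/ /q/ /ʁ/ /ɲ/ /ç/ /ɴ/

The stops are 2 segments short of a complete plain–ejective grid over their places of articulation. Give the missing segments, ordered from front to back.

/t̪ʼ/, /qʼ/

place of articulation  plain     ejective
dental            t̪        —       
alveolar          t         tʼ      
retroflex         ʈ         ʈʼ      
palatal           c         cʼ      
velar             k         kʼ      
uvular            q         —       
Gaps, from front to back: dental lacks ejective (/t̪ʼ/); uvular lacks ejective (/qʼ/).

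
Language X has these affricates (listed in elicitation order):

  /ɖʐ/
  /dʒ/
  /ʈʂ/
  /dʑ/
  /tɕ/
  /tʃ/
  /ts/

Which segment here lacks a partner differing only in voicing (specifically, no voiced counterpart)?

/ts/

Postalveolar: /tʃ/ ~ /dʒ/
Retroflex: /ʈʂ/ ~ /ɖʐ/
Alveolo-palatal: /tɕ/ ~ /dʑ/
Alveolar: only /ts/ (voiceless); no voiced partner.
So /ts/ is the unpaired segment.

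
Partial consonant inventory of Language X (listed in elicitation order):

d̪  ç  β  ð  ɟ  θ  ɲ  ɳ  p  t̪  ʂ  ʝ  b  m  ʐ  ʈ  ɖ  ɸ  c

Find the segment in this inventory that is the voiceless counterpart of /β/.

/ɸ/

/β/ is a voiced bilabial fricative.
The voiceless counterpart is a voiceless bilabial fricative — in this inventory, /ɸ/.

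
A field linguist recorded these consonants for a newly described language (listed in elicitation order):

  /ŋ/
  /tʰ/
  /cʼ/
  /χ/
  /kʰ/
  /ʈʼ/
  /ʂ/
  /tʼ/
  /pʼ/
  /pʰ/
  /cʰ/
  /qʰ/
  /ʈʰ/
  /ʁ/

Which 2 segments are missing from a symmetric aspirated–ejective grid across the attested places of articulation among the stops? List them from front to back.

place of articulation  aspirated  ejective
bilabial          pʰ        pʼ      
alveolar          tʰ        tʼ      
retroflex         ʈʰ        ʈʼ      
palatal           cʰ        cʼ      
velar             kʰ        —       
uvular            qʰ        —       
Gaps, from front to back: velar lacks ejective (/kʼ/); uvular lacks ejective (/qʼ/).

/kʼ/, /qʼ/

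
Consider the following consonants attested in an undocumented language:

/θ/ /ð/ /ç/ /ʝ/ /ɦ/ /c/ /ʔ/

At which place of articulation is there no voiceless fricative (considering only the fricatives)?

glottal

dental: voiceless /θ/, voiced /ð/.
palatal: voiceless /ç/, voiced /ʝ/.
glottal: voiceless —, voiced /ɦ/.
Every place of articulation has a voiceless member except glottal, where /h/ would be expected.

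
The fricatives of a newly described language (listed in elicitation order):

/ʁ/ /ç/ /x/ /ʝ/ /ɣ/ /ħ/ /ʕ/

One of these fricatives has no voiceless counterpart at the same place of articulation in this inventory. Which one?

Palatal: /ç/ ~ /ʝ/
Velar: /x/ ~ /ɣ/
Pharyngeal: /ħ/ ~ /ʕ/
Uvular: only /ʁ/ (voiced); no voiceless partner.
So /ʁ/ is the unpaired segment.

/ʁ/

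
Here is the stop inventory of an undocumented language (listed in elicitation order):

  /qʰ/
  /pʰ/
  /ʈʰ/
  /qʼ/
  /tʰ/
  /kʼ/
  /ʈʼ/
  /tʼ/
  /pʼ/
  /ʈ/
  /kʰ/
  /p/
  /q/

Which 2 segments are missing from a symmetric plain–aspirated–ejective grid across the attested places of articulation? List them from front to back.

Plain: /p/ (bilabial), /ʈ/ (retroflex), /q/ (uvular).
Aspirated: /pʰ/ (bilabial), /tʰ/ (alveolar), /ʈʰ/ (retroflex), /kʰ/ (velar), /qʰ/ (uvular).
Ejective: /pʼ/ (bilabial), /tʼ/ (alveolar), /ʈʼ/ (retroflex), /kʼ/ (velar), /qʼ/ (uvular).
Gaps, from front to back: alveolar lacks plain (/t/); velar lacks plain (/k/).

/t/, /k/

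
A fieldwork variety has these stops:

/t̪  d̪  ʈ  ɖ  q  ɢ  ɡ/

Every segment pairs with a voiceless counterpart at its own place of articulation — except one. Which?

Dental: /t̪/ ~ /d̪/
Retroflex: /ʈ/ ~ /ɖ/
Uvular: /q/ ~ /ɢ/
Velar: only /ɡ/ (voiced); no voiceless partner.
So /ɡ/ is the unpaired segment.

/ɡ/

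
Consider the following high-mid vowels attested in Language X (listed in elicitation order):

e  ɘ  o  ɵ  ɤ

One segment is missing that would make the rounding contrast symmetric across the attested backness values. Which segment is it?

backness          unrounded  rounded 
front             e         —       
central           ɘ         ɵ       
back              ɤ         o       
The front row has no rounded member, so the gap is the front rounded vowel /ø/.

/ø/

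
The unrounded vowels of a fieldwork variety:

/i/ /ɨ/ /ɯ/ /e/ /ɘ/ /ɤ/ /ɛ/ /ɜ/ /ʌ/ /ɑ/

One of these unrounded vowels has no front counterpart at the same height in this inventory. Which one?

High: /i/ ~ /ɨ/ ~ /ɯ/
High-mid: /e/ ~ /ɘ/ ~ /ɤ/
Low-mid: /ɛ/ ~ /ɜ/ ~ /ʌ/
Low: only /ɑ/ (back); no front partner.
So /ɑ/ is the unpaired segment.

/ɑ/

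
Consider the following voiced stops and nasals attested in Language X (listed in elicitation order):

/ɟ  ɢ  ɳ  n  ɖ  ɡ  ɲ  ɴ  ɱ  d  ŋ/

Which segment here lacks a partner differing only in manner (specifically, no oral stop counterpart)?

/ɱ/

Alveolar: /d/ ~ /n/
Retroflex: /ɖ/ ~ /ɳ/
Palatal: /ɟ/ ~ /ɲ/
Velar: /ɡ/ ~ /ŋ/
Uvular: /ɢ/ ~ /ɴ/
Labiodental: only /ɱ/ (nasal); no oral stop partner.
So /ɱ/ is the unpaired segment.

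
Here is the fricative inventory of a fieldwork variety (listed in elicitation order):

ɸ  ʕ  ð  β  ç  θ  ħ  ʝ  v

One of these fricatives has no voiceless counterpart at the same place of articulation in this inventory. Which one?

Bilabial: /ɸ/ ~ /β/
Dental: /θ/ ~ /ð/
Palatal: /ç/ ~ /ʝ/
Pharyngeal: /ħ/ ~ /ʕ/
Labiodental: only /v/ (voiced); no voiceless partner.
So /v/ is the unpaired segment.

/v/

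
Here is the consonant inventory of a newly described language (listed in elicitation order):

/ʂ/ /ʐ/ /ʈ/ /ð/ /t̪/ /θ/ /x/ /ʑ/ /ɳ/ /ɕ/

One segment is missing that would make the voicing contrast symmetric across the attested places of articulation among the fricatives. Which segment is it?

/ɣ/

place of articulation  voiceless  voiced  
dental            θ         ð       
retroflex         ʂ         ʐ       
alveolo-palatal   ɕ         ʑ       
velar             x         —       
The velar row has no voiced member, so the gap is the voiced velar fricative /ɣ/.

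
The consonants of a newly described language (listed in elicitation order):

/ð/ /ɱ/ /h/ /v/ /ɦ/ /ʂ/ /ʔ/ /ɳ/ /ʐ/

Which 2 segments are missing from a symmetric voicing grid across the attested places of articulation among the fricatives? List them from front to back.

labiodental: voiceless —, voiced /v/.
dental: voiceless —, voiced /ð/.
retroflex: voiceless /ʂ/, voiced /ʐ/.
glottal: voiceless /h/, voiced /ɦ/.
Gaps, from front to back: labiodental lacks voiceless (/f/); dental lacks voiceless (/θ/).

/f/, /θ/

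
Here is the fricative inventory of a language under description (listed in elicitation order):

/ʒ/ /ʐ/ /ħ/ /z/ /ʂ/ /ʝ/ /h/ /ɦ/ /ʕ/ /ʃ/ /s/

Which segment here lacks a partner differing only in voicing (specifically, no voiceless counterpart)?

Alveolar: /s/ ~ /z/
Postalveolar: /ʃ/ ~ /ʒ/
Retroflex: /ʂ/ ~ /ʐ/
Pharyngeal: /ħ/ ~ /ʕ/
Glottal: /h/ ~ /ɦ/
Palatal: only /ʝ/ (voiced); no voiceless partner.
So /ʝ/ is the unpaired segment.

/ʝ/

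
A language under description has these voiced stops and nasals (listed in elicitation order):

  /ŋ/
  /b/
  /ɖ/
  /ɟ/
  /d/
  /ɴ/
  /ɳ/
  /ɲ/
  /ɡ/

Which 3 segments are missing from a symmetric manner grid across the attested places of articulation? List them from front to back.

/m/, /n/, /ɢ/

place of articulation  oral stop  nasal   
bilabial          b         —       
alveolar          d         —       
retroflex         ɖ         ɳ       
palatal           ɟ         ɲ       
velar             ɡ         ŋ       
uvular            —         ɴ       
Gaps, from front to back: bilabial lacks nasal (/m/); alveolar lacks nasal (/n/); uvular lacks oral stop (/ɢ/).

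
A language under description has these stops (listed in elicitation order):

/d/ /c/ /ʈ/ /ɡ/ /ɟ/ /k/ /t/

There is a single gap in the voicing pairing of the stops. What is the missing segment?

/ɖ/

alveolar: voiceless /t/, voiced /d/.
retroflex: voiceless /ʈ/, voiced —.
palatal: voiceless /c/, voiced /ɟ/.
velar: voiceless /k/, voiced /ɡ/.
The retroflex row has no voiced member, so the gap is the voiced retroflex stop /ɖ/.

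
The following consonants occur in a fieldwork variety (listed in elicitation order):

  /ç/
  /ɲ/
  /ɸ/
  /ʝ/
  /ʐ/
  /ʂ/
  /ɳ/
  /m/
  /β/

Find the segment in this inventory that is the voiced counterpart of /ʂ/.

/ʐ/

/ʂ/ is a voiceless retroflex fricative.
The voiced counterpart is a voiced retroflex fricative — in this inventory, /ʐ/.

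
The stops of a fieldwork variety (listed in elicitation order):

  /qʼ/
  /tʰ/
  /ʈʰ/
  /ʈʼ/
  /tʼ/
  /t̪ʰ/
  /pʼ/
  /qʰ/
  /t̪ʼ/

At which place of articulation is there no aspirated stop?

bilabial

bilabial: aspirated —, ejective /pʼ/.
dental: aspirated /t̪ʰ/, ejective /t̪ʼ/.
alveolar: aspirated /tʰ/, ejective /tʼ/.
retroflex: aspirated /ʈʰ/, ejective /ʈʼ/.
uvular: aspirated /qʰ/, ejective /qʼ/.
Every place of articulation has an aspirated member except bilabial, where /pʰ/ would be expected.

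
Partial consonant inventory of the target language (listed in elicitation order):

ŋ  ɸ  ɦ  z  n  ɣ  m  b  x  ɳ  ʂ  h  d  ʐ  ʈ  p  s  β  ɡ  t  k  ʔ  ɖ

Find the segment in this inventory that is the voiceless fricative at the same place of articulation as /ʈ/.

/ʈ/ is a voiceless retroflex stop.
The voiceless fricative at the same place is a voiceless retroflex fricative — in this inventory, /ʂ/.

/ʂ/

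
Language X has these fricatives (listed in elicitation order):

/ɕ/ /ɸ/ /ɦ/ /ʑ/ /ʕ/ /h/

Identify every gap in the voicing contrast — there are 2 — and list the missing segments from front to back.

/β/, /ħ/

Voiceless: /ɸ/ (bilabial), /ɕ/ (alveolo-palatal), /h/ (glottal).
Voiced: /ʑ/ (alveolo-palatal), /ʕ/ (pharyngeal), /ɦ/ (glottal).
Gaps, from front to back: bilabial lacks voiced (/β/); pharyngeal lacks voiceless (/ħ/).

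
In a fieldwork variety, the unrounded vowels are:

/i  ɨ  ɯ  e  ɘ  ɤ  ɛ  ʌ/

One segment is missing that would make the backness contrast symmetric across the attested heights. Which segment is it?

Front: /i/ (high), /e/ (high-mid), /ɛ/ (low-mid).
Central: /ɨ/ (high), /ɘ/ (high-mid).
Back: /ɯ/ (high), /ɤ/ (high-mid), /ʌ/ (low-mid).
The low-mid row has no central member, so the gap is the low-mid central unrounded vowel /ɜ/.

/ɜ/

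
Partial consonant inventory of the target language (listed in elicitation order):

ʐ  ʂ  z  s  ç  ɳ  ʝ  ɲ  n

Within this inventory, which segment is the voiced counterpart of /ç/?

/ç/ is a voiceless palatal fricative.
The voiced counterpart is a voiced palatal fricative — in this inventory, /ʝ/.

/ʝ/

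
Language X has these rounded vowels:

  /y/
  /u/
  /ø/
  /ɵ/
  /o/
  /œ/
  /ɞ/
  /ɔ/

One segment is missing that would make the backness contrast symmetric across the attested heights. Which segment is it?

Front: /y/ (high), /ø/ (high-mid), /œ/ (low-mid).
Central: /ɵ/ (high-mid), /ɞ/ (low-mid).
Back: /u/ (high), /o/ (high-mid), /ɔ/ (low-mid).
The high row has no central member, so the gap is the high central rounded vowel /ʉ/.

/ʉ/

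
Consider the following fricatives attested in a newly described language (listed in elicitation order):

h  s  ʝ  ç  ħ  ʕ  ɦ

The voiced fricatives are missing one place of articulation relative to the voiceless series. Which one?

Voiceless: /s/ (alveolar), /ç/ (palatal), /ħ/ (pharyngeal), /h/ (glottal).
Voiced: /ʝ/ (palatal), /ʕ/ (pharyngeal), /ɦ/ (glottal).
Every place of articulation has a voiced member except alveolar, where /z/ would be expected.

alveolar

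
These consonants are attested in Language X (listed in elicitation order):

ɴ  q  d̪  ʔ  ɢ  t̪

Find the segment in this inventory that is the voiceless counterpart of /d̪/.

/t̪/

/d̪/ is a voiced dental stop.
The voiceless counterpart is a voiceless dental stop — in this inventory, /t̪/.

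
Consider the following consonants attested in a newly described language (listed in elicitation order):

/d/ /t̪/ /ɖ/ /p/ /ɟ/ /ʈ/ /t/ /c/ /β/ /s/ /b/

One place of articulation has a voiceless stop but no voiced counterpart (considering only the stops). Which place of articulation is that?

dental

Voiceless: /p/ (bilabial), /t̪/ (dental), /t/ (alveolar), /ʈ/ (retroflex), /c/ (palatal).
Voiced: /b/ (bilabial), /d/ (alveolar), /ɖ/ (retroflex), /ɟ/ (palatal).
Every place of articulation has a voiced member except dental, where /d̪/ would be expected.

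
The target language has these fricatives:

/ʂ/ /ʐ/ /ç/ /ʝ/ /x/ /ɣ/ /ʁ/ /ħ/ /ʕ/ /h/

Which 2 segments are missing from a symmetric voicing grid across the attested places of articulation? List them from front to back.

place of articulation  voiceless  voiced  
retroflex         ʂ         ʐ       
palatal           ç         ʝ       
velar             x         ɣ       
uvular            —         ʁ       
pharyngeal        ħ         ʕ       
glottal           h         —       
Gaps, from front to back: uvular lacks voiceless (/χ/); glottal lacks voiced (/ɦ/).

/χ/, /ɦ/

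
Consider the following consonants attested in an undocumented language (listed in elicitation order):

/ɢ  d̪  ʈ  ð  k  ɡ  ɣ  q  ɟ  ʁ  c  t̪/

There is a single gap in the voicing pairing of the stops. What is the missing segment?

/ɖ/

place of articulation  voiceless  voiced  
dental            t̪        d̪      
retroflex         ʈ         —       
palatal           c         ɟ       
velar             k         ɡ       
uvular            q         ɢ       
The retroflex row has no voiced member, so the gap is the voiced retroflex stop /ɖ/.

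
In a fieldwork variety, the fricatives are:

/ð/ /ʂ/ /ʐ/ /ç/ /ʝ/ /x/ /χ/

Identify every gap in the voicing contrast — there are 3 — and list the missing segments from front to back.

place of articulation  voiceless  voiced  
dental            —         ð       
retroflex         ʂ         ʐ       
palatal           ç         ʝ       
velar             x         —       
uvular            χ         —       
Gaps, from front to back: dental lacks voiceless (/θ/); velar lacks voiced (/ɣ/); uvular lacks voiced (/ʁ/).

/θ/, /ɣ/, /ʁ/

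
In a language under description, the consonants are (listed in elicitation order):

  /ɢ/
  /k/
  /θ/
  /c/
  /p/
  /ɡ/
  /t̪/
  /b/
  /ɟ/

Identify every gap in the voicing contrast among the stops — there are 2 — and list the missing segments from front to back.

bilabial: voiceless /p/, voiced /b/.
dental: voiceless /t̪/, voiced —.
palatal: voiceless /c/, voiced /ɟ/.
velar: voiceless /k/, voiced /ɡ/.
uvular: voiceless —, voiced /ɢ/.
Gaps, from front to back: dental lacks voiced (/d̪/); uvular lacks voiceless (/q/).

/d̪/, /q/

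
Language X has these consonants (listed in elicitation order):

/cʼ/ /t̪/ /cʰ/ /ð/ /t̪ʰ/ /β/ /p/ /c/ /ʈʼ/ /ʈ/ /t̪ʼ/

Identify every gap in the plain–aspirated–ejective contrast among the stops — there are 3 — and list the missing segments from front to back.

/pʰ/, /pʼ/, /ʈʰ/

bilabial: plain /p/, aspirated —, ejective —.
dental: plain /t̪/, aspirated /t̪ʰ/, ejective /t̪ʼ/.
retroflex: plain /ʈ/, aspirated —, ejective /ʈʼ/.
palatal: plain /c/, aspirated /cʰ/, ejective /cʼ/.
Gaps, from front to back: bilabial lacks aspirated (/pʰ/); bilabial lacks ejective (/pʼ/); retroflex lacks aspirated (/ʈʰ/).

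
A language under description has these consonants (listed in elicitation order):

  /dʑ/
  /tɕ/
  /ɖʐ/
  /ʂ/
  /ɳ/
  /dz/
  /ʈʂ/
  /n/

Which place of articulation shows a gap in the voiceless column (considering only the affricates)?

alveolar: voiceless —, voiced /dz/.
retroflex: voiceless /ʈʂ/, voiced /ɖʐ/.
alveolo-palatal: voiceless /tɕ/, voiced /dʑ/.
Every place of articulation has a voiceless member except alveolar, where /ts/ would be expected.

alveolar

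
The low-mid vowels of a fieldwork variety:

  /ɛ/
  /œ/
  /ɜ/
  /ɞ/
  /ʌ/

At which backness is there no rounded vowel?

Unrounded: /ɛ/ (front), /ɜ/ (central), /ʌ/ (back).
Rounded: /œ/ (front), /ɞ/ (central).
Every backness has a rounded member except back, where /ɔ/ would be expected.

back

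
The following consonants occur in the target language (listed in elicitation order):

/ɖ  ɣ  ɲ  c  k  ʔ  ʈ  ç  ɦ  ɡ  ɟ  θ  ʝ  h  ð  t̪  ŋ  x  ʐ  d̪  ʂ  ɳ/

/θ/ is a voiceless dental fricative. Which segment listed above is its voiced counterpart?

The voiced counterpart is a voiced dental fricative — in this inventory, /ð/.

/ð/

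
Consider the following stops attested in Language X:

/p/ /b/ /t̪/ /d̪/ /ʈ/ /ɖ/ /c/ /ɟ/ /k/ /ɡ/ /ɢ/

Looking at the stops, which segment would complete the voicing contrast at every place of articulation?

place of articulation  voiceless  voiced  
bilabial          p         b       
dental            t̪        d̪      
retroflex         ʈ         ɖ       
palatal           c         ɟ       
velar             k         ɡ       
uvular            —         ɢ       
The uvular row has no voiceless member, so the gap is the voiceless uvular stop /q/.

/q/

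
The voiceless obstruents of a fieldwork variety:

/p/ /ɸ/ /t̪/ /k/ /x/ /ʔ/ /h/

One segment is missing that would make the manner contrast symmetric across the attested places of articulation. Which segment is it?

bilabial: stop /p/, fricative /ɸ/.
dental: stop /t̪/, fricative —.
velar: stop /k/, fricative /x/.
glottal: stop /ʔ/, fricative /h/.
The dental row has no fricative member, so the gap is the dental fricative /θ/.

/θ/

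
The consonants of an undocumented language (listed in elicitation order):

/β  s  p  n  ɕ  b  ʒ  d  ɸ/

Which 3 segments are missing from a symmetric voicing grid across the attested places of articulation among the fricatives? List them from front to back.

/z/, /ʃ/, /ʑ/

Voiceless: /ɸ/ (bilabial), /s/ (alveolar), /ɕ/ (alveolo-palatal).
Voiced: /β/ (bilabial), /ʒ/ (postalveolar).
Gaps, from front to back: alveolar lacks voiced (/z/); postalveolar lacks voiceless (/ʃ/); alveolo-palatal lacks voiced (/ʑ/).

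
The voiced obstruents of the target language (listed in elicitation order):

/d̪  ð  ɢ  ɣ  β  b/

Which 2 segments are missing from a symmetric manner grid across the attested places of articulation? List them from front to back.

/ɡ/, /ʁ/

Stop: /b/ (bilabial), /d̪/ (dental), /ɢ/ (uvular).
Fricative: /β/ (bilabial), /ð/ (dental), /ɣ/ (velar).
Gaps, from front to back: velar lacks stop (/ɡ/); uvular lacks fricative (/ʁ/).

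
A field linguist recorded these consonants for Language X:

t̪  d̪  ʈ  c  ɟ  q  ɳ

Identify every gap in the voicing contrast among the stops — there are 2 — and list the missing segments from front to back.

/ɖ/, /ɢ/

dental: voiceless /t̪/, voiced /d̪/.
retroflex: voiceless /ʈ/, voiced —.
palatal: voiceless /c/, voiced /ɟ/.
uvular: voiceless /q/, voiced —.
Gaps, from front to back: retroflex lacks voiced (/ɖ/); uvular lacks voiced (/ɢ/).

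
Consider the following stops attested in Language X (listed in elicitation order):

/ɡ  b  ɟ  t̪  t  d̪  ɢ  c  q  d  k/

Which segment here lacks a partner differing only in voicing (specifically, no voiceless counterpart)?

Dental: /t̪/ ~ /d̪/
Alveolar: /t/ ~ /d/
Palatal: /c/ ~ /ɟ/
Velar: /k/ ~ /ɡ/
Uvular: /q/ ~ /ɢ/
Bilabial: only /b/ (voiced); no voiceless partner.
So /b/ is the unpaired segment.

/b/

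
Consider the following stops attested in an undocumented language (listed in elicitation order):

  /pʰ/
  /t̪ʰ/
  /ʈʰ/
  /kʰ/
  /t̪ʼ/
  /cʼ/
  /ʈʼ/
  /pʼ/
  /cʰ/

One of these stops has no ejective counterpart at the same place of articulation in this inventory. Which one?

/kʰ/

Bilabial: /pʰ/ ~ /pʼ/
Dental: /t̪ʰ/ ~ /t̪ʼ/
Retroflex: /ʈʰ/ ~ /ʈʼ/
Palatal: /cʰ/ ~ /cʼ/
Velar: only /kʰ/ (aspirated); no ejective partner.
So /kʰ/ is the unpaired segment.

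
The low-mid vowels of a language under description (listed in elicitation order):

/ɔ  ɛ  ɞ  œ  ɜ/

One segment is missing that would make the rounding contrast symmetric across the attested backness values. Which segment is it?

Unrounded: /ɛ/ (front), /ɜ/ (central).
Rounded: /œ/ (front), /ɞ/ (central), /ɔ/ (back).
The back row has no unrounded member, so the gap is the back unrounded vowel /ʌ/.

/ʌ/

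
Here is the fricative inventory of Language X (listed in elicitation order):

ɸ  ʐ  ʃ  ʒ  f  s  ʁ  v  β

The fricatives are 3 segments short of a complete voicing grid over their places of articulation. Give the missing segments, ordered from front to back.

place of articulation  voiceless  voiced  
bilabial          ɸ         β       
labiodental       f         v       
alveolar          s         —       
postalveolar      ʃ         ʒ       
retroflex         —         ʐ       
uvular            —         ʁ       
Gaps, from front to back: alveolar lacks voiced (/z/); retroflex lacks voiceless (/ʂ/); uvular lacks voiceless (/χ/).

/z/, /ʂ/, /χ/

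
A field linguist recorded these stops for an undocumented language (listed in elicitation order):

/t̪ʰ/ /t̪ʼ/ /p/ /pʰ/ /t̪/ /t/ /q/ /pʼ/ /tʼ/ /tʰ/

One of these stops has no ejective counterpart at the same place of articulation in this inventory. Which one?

/q/

Bilabial: /p/ ~ /pʰ/ ~ /pʼ/
Dental: /t̪/ ~ /t̪ʰ/ ~ /t̪ʼ/
Alveolar: /t/ ~ /tʰ/ ~ /tʼ/
Uvular: only /q/ (plain); no ejective partner.
So /q/ is the unpaired segment.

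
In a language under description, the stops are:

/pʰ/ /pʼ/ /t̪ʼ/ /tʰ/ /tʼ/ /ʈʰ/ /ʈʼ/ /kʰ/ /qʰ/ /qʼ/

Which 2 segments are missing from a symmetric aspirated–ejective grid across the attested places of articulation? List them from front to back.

bilabial: aspirated /pʰ/, ejective /pʼ/.
dental: aspirated —, ejective /t̪ʼ/.
alveolar: aspirated /tʰ/, ejective /tʼ/.
retroflex: aspirated /ʈʰ/, ejective /ʈʼ/.
velar: aspirated /kʰ/, ejective —.
uvular: aspirated /qʰ/, ejective /qʼ/.
Gaps, from front to back: dental lacks aspirated (/t̪ʰ/); velar lacks ejective (/kʼ/).

/t̪ʰ/, /kʼ/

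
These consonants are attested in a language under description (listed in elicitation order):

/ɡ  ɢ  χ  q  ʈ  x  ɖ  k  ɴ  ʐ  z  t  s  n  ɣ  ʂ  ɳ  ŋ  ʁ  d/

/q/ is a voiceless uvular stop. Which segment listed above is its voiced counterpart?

/ɢ/

The voiced counterpart is a voiced uvular stop — in this inventory, /ɢ/.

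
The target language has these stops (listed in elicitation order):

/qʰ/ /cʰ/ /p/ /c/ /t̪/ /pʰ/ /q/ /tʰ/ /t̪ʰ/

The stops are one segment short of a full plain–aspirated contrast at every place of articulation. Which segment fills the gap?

/t/

place of articulation  plain     aspirated
bilabial          p         pʰ      
dental            t̪        t̪ʰ     
alveolar          —         tʰ      
palatal           c         cʰ      
uvular            q         qʰ      
The alveolar row has no plain member, so the gap is the plain alveolar stop /t/.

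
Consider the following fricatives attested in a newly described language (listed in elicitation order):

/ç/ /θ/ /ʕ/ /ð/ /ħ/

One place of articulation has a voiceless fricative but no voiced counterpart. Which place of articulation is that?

dental: voiceless /θ/, voiced /ð/.
palatal: voiceless /ç/, voiced —.
pharyngeal: voiceless /ħ/, voiced /ʕ/.
Every place of articulation has a voiced member except palatal, where /ʝ/ would be expected.

palatal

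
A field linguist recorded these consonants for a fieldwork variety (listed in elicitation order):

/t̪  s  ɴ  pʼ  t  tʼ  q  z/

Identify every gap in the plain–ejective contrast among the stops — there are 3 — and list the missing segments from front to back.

/p/, /t̪ʼ/, /qʼ/

Plain: /t̪/ (dental), /t/ (alveolar), /q/ (uvular).
Ejective: /pʼ/ (bilabial), /tʼ/ (alveolar).
Gaps, from front to back: bilabial lacks plain (/p/); dental lacks ejective (/t̪ʼ/); uvular lacks ejective (/qʼ/).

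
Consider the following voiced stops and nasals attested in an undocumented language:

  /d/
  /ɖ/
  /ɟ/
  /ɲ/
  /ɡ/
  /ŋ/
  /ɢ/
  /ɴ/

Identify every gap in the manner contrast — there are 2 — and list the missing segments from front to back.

/n/, /ɳ/

place of articulation  oral stop  nasal   
alveolar          d         —       
retroflex         ɖ         —       
palatal           ɟ         ɲ       
velar             ɡ         ŋ       
uvular            ɢ         ɴ       
Gaps, from front to back: alveolar lacks nasal (/n/); retroflex lacks nasal (/ɳ/).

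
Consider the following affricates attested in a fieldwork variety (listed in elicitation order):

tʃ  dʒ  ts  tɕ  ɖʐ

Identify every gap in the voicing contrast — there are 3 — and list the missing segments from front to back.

/dz/, /ʈʂ/, /dʑ/

alveolar: voiceless /ts/, voiced —.
postalveolar: voiceless /tʃ/, voiced /dʒ/.
retroflex: voiceless —, voiced /ɖʐ/.
alveolo-palatal: voiceless /tɕ/, voiced —.
Gaps, from front to back: alveolar lacks voiced (/dz/); retroflex lacks voiceless (/ʈʂ/); alveolo-palatal lacks voiced (/dʑ/).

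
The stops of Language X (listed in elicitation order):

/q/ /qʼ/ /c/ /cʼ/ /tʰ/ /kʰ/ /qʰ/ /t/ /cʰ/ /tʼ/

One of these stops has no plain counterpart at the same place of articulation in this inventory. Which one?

/kʰ/

Alveolar: /t/ ~ /tʰ/ ~ /tʼ/
Palatal: /c/ ~ /cʰ/ ~ /cʼ/
Uvular: /q/ ~ /qʰ/ ~ /qʼ/
Velar: only /kʰ/ (aspirated); no plain partner.
So /kʰ/ is the unpaired segment.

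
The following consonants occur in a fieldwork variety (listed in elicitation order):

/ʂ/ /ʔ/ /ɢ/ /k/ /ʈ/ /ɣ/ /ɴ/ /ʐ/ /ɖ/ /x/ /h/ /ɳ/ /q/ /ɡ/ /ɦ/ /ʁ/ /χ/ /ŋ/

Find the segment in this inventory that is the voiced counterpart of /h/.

/h/ is a voiceless glottal fricative.
The voiced counterpart is a voiced glottal fricative — in this inventory, /ɦ/.

/ɦ/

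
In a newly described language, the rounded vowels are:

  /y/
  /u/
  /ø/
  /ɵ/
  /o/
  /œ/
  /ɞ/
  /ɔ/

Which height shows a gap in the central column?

high

high: front /y/, central —, back /u/.
high-mid: front /ø/, central /ɵ/, back /o/.
low-mid: front /œ/, central /ɞ/, back /ɔ/.
Every height has a central member except high, where /ʉ/ would be expected.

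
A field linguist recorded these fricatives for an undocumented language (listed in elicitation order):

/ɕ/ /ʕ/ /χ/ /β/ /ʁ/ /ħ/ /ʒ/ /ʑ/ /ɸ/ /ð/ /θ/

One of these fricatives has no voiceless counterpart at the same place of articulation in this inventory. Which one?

Bilabial: /ɸ/ ~ /β/
Dental: /θ/ ~ /ð/
Alveolo-palatal: /ɕ/ ~ /ʑ/
Uvular: /χ/ ~ /ʁ/
Pharyngeal: /ħ/ ~ /ʕ/
Postalveolar: only /ʒ/ (voiced); no voiceless partner.
So /ʒ/ is the unpaired segment.

/ʒ/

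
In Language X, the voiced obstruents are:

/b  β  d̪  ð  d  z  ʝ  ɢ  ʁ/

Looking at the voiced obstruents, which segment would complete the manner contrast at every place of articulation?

Stop: /b/ (bilabial), /d̪/ (dental), /d/ (alveolar), /ɢ/ (uvular).
Fricative: /β/ (bilabial), /ð/ (dental), /z/ (alveolar), /ʝ/ (palatal), /ʁ/ (uvular).
The palatal row has no stop member, so the gap is the palatal stop /ɟ/.

/ɟ/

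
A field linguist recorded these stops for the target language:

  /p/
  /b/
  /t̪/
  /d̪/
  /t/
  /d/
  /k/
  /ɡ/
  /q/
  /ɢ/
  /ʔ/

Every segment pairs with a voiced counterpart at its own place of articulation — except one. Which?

/ʔ/

Bilabial: /p/ ~ /b/
Dental: /t̪/ ~ /d̪/
Alveolar: /t/ ~ /d/
Velar: /k/ ~ /ɡ/
Uvular: /q/ ~ /ɢ/
Glottal: only /ʔ/ (voiceless); no voiced partner.
So /ʔ/ is the unpaired segment.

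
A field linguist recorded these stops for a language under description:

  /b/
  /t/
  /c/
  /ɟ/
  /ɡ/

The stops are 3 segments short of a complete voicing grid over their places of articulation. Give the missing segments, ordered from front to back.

place of articulation  voiceless  voiced  
bilabial          —         b       
alveolar          t         —       
palatal           c         ɟ       
velar             —         ɡ       
Gaps, from front to back: bilabial lacks voiceless (/p/); alveolar lacks voiced (/d/); velar lacks voiceless (/k/).

/p/, /d/, /k/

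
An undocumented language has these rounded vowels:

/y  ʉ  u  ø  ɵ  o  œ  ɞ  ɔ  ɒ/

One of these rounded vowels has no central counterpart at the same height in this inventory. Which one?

/ɒ/

High: /y/ ~ /ʉ/ ~ /u/
High-mid: /ø/ ~ /ɵ/ ~ /o/
Low-mid: /œ/ ~ /ɞ/ ~ /ɔ/
Low: only /ɒ/ (back); no central partner.
So /ɒ/ is the unpaired segment.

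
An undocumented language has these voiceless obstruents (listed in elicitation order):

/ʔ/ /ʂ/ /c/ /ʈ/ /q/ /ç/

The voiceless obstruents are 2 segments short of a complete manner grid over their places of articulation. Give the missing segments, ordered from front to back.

retroflex: stop /ʈ/, fricative /ʂ/.
palatal: stop /c/, fricative /ç/.
uvular: stop /q/, fricative —.
glottal: stop /ʔ/, fricative —.
Gaps, from front to back: uvular lacks fricative (/χ/); glottal lacks fricative (/h/).

/χ/, /h/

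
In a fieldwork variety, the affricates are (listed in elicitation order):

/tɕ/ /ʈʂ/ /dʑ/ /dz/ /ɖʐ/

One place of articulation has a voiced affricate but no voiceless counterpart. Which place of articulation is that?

Voiceless: /ʈʂ/ (retroflex), /tɕ/ (alveolo-palatal).
Voiced: /dz/ (alveolar), /ɖʐ/ (retroflex), /dʑ/ (alveolo-palatal).
Every place of articulation has a voiceless member except alveolar, where /ts/ would be expected.

alveolar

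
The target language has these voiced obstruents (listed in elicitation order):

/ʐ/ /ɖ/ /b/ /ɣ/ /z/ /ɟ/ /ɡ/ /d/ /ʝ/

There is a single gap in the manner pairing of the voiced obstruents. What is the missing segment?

/β/

Stop: /b/ (bilabial), /d/ (alveolar), /ɖ/ (retroflex), /ɟ/ (palatal), /ɡ/ (velar).
Fricative: /z/ (alveolar), /ʐ/ (retroflex), /ʝ/ (palatal), /ɣ/ (velar).
The bilabial row has no fricative member, so the gap is the bilabial fricative /β/.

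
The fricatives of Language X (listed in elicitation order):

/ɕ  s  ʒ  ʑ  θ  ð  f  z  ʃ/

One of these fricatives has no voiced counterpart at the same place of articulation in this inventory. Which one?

/f/

Dental: /θ/ ~ /ð/
Alveolar: /s/ ~ /z/
Postalveolar: /ʃ/ ~ /ʒ/
Alveolo-palatal: /ɕ/ ~ /ʑ/
Labiodental: only /f/ (voiceless); no voiced partner.
So /f/ is the unpaired segment.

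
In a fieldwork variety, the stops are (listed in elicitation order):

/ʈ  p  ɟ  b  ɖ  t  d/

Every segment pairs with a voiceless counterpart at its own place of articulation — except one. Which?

/ɟ/

Bilabial: /p/ ~ /b/
Alveolar: /t/ ~ /d/
Retroflex: /ʈ/ ~ /ɖ/
Palatal: only /ɟ/ (voiced); no voiceless partner.
So /ɟ/ is the unpaired segment.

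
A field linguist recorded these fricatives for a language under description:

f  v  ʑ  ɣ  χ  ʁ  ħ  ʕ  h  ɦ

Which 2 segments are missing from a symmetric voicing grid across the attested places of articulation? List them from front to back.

labiodental: voiceless /f/, voiced /v/.
alveolo-palatal: voiceless —, voiced /ʑ/.
velar: voiceless —, voiced /ɣ/.
uvular: voiceless /χ/, voiced /ʁ/.
pharyngeal: voiceless /ħ/, voiced /ʕ/.
glottal: voiceless /h/, voiced /ɦ/.
Gaps, from front to back: alveolo-palatal lacks voiceless (/ɕ/); velar lacks voiceless (/x/).

/ɕ/, /x/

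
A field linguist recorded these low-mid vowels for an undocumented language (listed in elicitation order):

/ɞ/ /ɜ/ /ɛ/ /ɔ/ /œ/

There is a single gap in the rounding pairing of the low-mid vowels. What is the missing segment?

/ʌ/

Unrounded: /ɛ/ (front), /ɜ/ (central).
Rounded: /œ/ (front), /ɞ/ (central), /ɔ/ (back).
The back row has no unrounded member, so the gap is the back unrounded vowel /ʌ/.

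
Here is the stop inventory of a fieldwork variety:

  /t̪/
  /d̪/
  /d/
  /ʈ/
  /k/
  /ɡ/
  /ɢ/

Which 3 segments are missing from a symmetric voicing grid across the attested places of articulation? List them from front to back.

place of articulation  voiceless  voiced  
dental            t̪        d̪      
alveolar          —         d       
retroflex         ʈ         —       
velar             k         ɡ       
uvular            —         ɢ       
Gaps, from front to back: alveolar lacks voiceless (/t/); retroflex lacks voiced (/ɖ/); uvular lacks voiceless (/q/).

/t/, /ɖ/, /q/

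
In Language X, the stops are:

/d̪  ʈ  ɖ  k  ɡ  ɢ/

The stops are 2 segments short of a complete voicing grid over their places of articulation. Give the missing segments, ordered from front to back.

/t̪/, /q/

dental: voiceless —, voiced /d̪/.
retroflex: voiceless /ʈ/, voiced /ɖ/.
velar: voiceless /k/, voiced /ɡ/.
uvular: voiceless —, voiced /ɢ/.
Gaps, from front to back: dental lacks voiceless (/t̪/); uvular lacks voiceless (/q/).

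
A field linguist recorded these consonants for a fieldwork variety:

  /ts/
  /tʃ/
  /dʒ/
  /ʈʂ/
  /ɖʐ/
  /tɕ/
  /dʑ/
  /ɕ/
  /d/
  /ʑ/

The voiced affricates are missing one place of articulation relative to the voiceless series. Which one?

Voiceless: /ts/ (alveolar), /tʃ/ (postalveolar), /ʈʂ/ (retroflex), /tɕ/ (alveolo-palatal).
Voiced: /dʒ/ (postalveolar), /ɖʐ/ (retroflex), /dʑ/ (alveolo-palatal).
Every place of articulation has a voiced member except alveolar, where /dz/ would be expected.

alveolar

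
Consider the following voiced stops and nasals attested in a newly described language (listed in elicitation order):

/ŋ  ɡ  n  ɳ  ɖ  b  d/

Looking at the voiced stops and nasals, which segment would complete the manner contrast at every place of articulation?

place of articulation  oral stop  nasal   
bilabial          b         —       
alveolar          d         n       
retroflex         ɖ         ɳ       
velar             ɡ         ŋ       
The bilabial row has no nasal member, so the gap is the bilabial nasal /m/.

/m/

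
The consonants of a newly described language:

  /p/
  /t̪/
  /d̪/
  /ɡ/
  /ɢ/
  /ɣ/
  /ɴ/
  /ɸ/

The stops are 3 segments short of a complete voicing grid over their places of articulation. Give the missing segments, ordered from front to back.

bilabial: voiceless /p/, voiced —.
dental: voiceless /t̪/, voiced /d̪/.
velar: voiceless —, voiced /ɡ/.
uvular: voiceless —, voiced /ɢ/.
Gaps, from front to back: bilabial lacks voiced (/b/); velar lacks voiceless (/k/); uvular lacks voiceless (/q/).

/b/, /k/, /q/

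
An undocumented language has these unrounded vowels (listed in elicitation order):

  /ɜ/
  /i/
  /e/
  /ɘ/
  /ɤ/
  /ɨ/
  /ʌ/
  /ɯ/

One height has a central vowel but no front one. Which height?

low-mid

high: front /i/, central /ɨ/, back /ɯ/.
high-mid: front /e/, central /ɘ/, back /ɤ/.
low-mid: front —, central /ɜ/, back /ʌ/.
Every height has a front member except low-mid, where /ɛ/ would be expected.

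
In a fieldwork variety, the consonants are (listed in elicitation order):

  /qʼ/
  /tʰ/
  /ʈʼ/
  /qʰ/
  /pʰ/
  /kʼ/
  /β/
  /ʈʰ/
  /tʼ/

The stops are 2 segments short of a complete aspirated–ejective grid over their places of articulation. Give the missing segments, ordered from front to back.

Aspirated: /pʰ/ (bilabial), /tʰ/ (alveolar), /ʈʰ/ (retroflex), /qʰ/ (uvular).
Ejective: /tʼ/ (alveolar), /ʈʼ/ (retroflex), /kʼ/ (velar), /qʼ/ (uvular).
Gaps, from front to back: bilabial lacks ejective (/pʼ/); velar lacks aspirated (/kʰ/).

/pʼ/, /kʰ/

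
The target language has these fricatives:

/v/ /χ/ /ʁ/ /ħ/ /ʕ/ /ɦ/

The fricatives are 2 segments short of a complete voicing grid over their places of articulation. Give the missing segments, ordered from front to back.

Voiceless: /χ/ (uvular), /ħ/ (pharyngeal).
Voiced: /v/ (labiodental), /ʁ/ (uvular), /ʕ/ (pharyngeal), /ɦ/ (glottal).
Gaps, from front to back: labiodental lacks voiceless (/f/); glottal lacks voiceless (/h/).

/f/, /h/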